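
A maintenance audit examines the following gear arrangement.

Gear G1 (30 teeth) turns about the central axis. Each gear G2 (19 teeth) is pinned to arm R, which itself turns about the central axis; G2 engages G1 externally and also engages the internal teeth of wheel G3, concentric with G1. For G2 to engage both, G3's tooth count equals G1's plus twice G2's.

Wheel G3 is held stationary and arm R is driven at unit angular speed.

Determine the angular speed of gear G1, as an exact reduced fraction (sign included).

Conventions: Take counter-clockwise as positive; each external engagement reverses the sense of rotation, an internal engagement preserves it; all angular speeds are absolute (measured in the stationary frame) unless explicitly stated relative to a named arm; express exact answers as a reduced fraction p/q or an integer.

topology: planetary set — G1 30T / G2 19T / G3 68T, arm = carrier (Willis)
ring teeth: 30 + 2·19 = 68
30(ω_sun−ω_arm) = −68(ω_ring−ω_arm),  ω_ring = 0, ω_arm = 1
ω_sun = 1 − (68/30)(0−1) = 49/15
exact speed ratio = 49/15

49/15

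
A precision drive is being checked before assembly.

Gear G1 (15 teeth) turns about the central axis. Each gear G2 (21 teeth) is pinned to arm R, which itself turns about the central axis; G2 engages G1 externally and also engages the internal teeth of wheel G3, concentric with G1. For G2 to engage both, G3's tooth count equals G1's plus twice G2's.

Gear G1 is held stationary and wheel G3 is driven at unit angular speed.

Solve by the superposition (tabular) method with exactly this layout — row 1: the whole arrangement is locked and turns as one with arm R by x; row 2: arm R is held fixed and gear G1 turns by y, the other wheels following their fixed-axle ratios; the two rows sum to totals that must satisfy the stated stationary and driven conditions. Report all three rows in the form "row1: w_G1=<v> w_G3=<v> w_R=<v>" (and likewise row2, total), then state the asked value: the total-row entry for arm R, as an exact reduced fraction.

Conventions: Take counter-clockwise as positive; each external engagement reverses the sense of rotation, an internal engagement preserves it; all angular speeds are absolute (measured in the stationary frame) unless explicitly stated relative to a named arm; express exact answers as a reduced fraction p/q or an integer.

row1: w_G1=19/24 w_G3=19/24 w_R=19/24
row2: w_G1=-19/24 w_G3=5/24 w_R=0
total: w_G1=0 w_G3=1 w_R=19/24
asked value: 19/24

recognized (axles ride arm R): planetary set, 15/21/57 teeth
row 1 (train locked, turned with arm): all members turn x
row 2 — arm fixed, fixed-axis ratios: sun y, ring −(15/57)·y, arm 0
boundary: total ω_sun = x + y = 0 and total ω_ring = x − (15/57)·y = 1  ⇒  y = -19/24, x = 19/24
row 2 ring = −(15/57)·(-19/24) = 5/24
totals (row 1 + row 2): sun 19/24 + (-19/24) = 0, ring 19/24 + 5/24 = 1, arm 19/24 + 0 = 19/24
asked cell (total, arm) = 19/24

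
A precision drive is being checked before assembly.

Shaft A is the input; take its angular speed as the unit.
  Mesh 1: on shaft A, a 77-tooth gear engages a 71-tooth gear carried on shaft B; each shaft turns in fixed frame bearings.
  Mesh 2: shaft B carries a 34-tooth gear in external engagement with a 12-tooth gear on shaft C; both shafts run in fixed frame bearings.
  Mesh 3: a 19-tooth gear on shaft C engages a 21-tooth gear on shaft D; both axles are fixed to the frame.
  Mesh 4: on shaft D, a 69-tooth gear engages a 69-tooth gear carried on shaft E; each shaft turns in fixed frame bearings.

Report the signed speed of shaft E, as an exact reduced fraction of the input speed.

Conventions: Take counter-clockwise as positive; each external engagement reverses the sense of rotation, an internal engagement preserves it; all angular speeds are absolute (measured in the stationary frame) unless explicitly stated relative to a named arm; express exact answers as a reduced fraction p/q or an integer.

3553/1278

4-mesh fixed-axis compound train (all bearings frame-fixed)
mesh 1 [77T→71T]: |ω|/ω_in = 1×77/71 = 77/71, sense flips to −
mesh 2 [34T→12T]: |ω|/ω_in = (77/71)×34/12 = 1309/426, sense flips to +
mesh 3 [19T→21T]: |ω|/ω_in = (1309/426)×19/21 = 3553/1278, sense flips to −
mesh 4 [69T→69T]: |ω|/ω_in = (3553/1278)×69/69 = 3553/1278, sense flips to +
signed output speed (× input speed) = 3553/1278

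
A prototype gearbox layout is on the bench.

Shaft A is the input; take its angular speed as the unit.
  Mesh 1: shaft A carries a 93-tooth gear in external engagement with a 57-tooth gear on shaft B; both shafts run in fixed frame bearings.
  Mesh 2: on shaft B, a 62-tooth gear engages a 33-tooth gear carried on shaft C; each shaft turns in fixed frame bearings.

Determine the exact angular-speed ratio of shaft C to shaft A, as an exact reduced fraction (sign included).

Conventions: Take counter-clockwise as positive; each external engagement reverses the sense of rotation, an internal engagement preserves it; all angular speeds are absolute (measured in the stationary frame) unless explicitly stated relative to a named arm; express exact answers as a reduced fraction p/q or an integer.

class = fixed-axis compound train [2 meshes; 2 ratios multiply, 2 sense flips]
mesh 1 [93T→57T]: running ratio 31/19, sense −
mesh 2 [62T→33T]: running ratio 1922/627, sense +
ω_out/ω_in = 1922/627

1922/627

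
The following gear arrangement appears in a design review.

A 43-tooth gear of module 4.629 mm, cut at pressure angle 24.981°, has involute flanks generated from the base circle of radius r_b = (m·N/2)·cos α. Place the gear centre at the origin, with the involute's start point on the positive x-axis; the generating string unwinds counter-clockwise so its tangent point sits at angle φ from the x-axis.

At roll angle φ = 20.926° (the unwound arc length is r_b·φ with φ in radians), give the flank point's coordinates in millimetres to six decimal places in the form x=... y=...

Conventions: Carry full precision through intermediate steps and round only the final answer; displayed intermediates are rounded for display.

single-mesh involute tooth geometry (43T wheel at module 4.629)
pitch radius r_p = m·N/2 = 4.629·43/2 = 99.523500
base radius r_b = r_p·cos α = 99.523500·cos 24.981° = 90.212866
roll angle φ = 20.926° = 0.36522760 rad
x = r_b·(cos φ + φ·sin φ) = 96.030502
y = r_b·(sin φ − φ·cos φ) = 1.445552

x=96.030502 y=1.445552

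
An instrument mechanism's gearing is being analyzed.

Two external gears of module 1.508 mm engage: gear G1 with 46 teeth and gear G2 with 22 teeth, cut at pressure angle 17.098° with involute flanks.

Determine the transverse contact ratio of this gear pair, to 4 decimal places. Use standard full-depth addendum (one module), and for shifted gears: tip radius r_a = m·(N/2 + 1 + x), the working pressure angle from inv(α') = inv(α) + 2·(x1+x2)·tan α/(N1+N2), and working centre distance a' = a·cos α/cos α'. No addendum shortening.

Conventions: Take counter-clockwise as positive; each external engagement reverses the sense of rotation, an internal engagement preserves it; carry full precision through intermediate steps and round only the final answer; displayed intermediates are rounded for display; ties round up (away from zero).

1.8042

single-mesh involute tooth geometry (46T engaging 22T at module 1.508)
base radii: r_b1 = 33.151081, r_b2 = 15.854865
tip radii: r_a1 = 36.192000, r_a2 = 18.096000
no profile shift: α' = α, a' = a
action lengths: √(r_a1²−r_b1²) = 14.521250, √(r_a2²−r_b2²) = 8.722871
base pitch p_b = π·m·cos α = 4.528139
CR = (14.521250 + 8.722871 − 51.272000·sin 17.09800°)/4.528139 = 1.804228
contact ratio ≈ 1.8042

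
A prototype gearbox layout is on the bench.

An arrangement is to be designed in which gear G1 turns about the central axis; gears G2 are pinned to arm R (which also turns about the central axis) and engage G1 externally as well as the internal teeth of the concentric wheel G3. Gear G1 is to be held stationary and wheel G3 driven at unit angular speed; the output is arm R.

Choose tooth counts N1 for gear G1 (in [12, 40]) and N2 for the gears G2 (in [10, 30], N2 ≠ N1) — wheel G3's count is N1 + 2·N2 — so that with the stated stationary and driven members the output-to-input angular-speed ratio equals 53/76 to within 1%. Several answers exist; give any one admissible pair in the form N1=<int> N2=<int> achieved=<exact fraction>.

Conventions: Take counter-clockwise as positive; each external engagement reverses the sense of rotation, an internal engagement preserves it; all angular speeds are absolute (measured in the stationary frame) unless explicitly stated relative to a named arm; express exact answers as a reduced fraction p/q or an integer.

N1=23 N2=15 achieved=53/76

planetary set to be sized for 53/76 (Willis relation)
Willis with ω_sun = 0: ω_arm/ω_ring = N3/(N1+N3); set equal to 53/76  ⇒  N3/N1 = (53/76)/(1 − 53/76) = 53/23
N3 = N1 + 2·N2  ⇒  N2/N1 = (N3/N1 − 1)/2 = (53/23 − 1)/2 = 15/23
smallest multiple with N1 ≥ 12 and N2 ≥ 10: k = 1  ⇒  N1 = 1·23 = 23, N2 = 1·15 = 15 (N1 ≤ 40, N2 ≤ 30, N2 ≠ N1 ✓), N3 = 23 + 2·15 = 53
check: N3/(N1+N3) with N1 = 23, N3 = 53 gives 53/76; |achieved − target| = 0 ≤ 53/7600 ✓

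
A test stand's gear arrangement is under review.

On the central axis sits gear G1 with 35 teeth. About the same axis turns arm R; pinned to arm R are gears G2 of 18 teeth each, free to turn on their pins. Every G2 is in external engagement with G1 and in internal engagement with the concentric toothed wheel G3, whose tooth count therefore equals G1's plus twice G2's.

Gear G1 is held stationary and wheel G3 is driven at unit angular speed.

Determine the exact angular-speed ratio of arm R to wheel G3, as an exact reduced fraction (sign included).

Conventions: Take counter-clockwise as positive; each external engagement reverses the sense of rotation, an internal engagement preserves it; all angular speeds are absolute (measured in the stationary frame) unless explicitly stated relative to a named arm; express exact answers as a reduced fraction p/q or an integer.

topology: planetary set — G1 35T / G2 18T / G3 71T, arm = carrier (Willis)
ring teeth: 35 + 2·18 = 71
35(ω_sun−ω_arm) = −71(ω_ring−ω_arm),  ω_sun = 0, ω_ring = 1
35(0−ω_arm) = −71(1−ω_arm)  ⇒  106·ω_arm = 71  ⇒  ω_arm = 71/106
ω_out/ω_in = 71/106

71/106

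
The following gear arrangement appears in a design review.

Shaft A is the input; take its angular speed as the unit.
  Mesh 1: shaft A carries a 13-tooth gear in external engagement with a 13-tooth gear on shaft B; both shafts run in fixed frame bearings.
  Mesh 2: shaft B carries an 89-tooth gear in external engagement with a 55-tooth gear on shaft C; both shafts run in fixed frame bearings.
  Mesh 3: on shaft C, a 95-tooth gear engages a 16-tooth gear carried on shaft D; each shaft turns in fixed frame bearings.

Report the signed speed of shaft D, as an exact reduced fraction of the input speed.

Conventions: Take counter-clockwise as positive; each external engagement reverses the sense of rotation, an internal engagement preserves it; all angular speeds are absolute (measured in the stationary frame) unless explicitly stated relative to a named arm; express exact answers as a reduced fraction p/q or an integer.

-1691/176

3-mesh fixed-axis compound train (all bearings frame-fixed)
mesh 1 [13T→13T]: |ω|/ω_in = 1×13/13 = 1, sense flips to −
mesh 2 [89T→55T]: |ω|/ω_in = 1×89/55 = 89/55, sense flips to +
mesh 3 [95T→16T]: |ω|/ω_in = (89/55)×95/16 = 1691/176, sense flips to −
signed output speed (× input speed) = -1691/176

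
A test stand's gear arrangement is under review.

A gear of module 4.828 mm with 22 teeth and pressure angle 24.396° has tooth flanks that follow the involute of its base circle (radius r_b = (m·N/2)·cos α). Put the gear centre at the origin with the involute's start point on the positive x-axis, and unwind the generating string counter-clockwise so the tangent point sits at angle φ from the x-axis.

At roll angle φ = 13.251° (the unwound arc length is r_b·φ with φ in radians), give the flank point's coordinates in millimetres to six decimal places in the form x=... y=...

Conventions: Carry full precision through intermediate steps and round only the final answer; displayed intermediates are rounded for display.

x=49.642365 y=0.198369

class = single-mesh tooth geometry [base-circle involute, m = 4.828, 22T]
pitch radius r_p = m·N/2 = 4.828·22/2 = 53.108000
base radius r_b = r_p·cos α = 53.108000·cos 24.396° = 48.366119
roll angle φ = 13.251° = 0.23127358 rad
x = r_b·(cos φ + φ·sin φ) = 49.642365
y = r_b·(sin φ − φ·cos φ) = 0.198369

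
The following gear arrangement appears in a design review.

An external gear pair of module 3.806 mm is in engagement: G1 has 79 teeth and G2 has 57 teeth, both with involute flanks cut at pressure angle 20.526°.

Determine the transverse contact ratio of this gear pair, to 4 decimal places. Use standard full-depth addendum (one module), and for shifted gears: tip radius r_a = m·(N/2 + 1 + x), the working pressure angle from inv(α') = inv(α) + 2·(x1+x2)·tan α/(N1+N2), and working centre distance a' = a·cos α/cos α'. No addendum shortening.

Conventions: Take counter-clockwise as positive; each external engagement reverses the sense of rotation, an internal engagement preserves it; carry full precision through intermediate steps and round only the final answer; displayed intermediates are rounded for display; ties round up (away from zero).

class = single-mesh tooth geometry [involute pair 79T × 57T, m = 3.806]
base radii: r_b1 = 140.792581, r_b2 = 101.584520
tip radii: r_a1 = 154.143000, r_a2 = 112.277000
no profile shift: α' = α, a' = a
action lengths: √(r_a1²−r_b1²) = 62.749610, √(r_a2²−r_b2²) = 47.819556
base pitch p_b = π·m·cos α = 11.197796
CR = (62.749610 + 47.819556 − 258.808000·sin 20.52600°)/11.197796 = 1.770232
contact ratio ≈ 1.7702

1.7702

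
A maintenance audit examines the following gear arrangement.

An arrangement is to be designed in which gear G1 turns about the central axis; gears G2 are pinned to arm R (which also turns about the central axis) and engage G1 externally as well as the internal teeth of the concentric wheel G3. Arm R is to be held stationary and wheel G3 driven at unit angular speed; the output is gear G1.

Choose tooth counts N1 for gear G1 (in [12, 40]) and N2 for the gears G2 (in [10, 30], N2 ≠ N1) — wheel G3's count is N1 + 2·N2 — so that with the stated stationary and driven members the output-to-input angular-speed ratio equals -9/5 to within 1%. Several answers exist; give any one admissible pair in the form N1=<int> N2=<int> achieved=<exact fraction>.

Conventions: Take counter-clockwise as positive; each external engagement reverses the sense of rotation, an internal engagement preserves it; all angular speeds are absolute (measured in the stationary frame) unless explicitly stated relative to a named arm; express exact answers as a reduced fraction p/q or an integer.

N1=25 N2=10 achieved=-9/5

planetary set to be sized for -9/5 (Willis relation)
Willis with ω_arm = 0: ω_sun/ω_ring = −N3/N1; set equal to -9/5  ⇒  N3/N1 = −(-9/5) = 9/5
N3 = N1 + 2·N2  ⇒  N2/N1 = (N3/N1 − 1)/2 = (9/5 − 1)/2 = 2/5
smallest multiple with N1 ≥ 12 and N2 ≥ 10: k = 5  ⇒  N1 = 5·5 = 25, N2 = 5·2 = 10 (N1 ≤ 40, N2 ≤ 30, N2 ≠ N1 ✓), N3 = 25 + 2·10 = 45
check: −N3/N1 with N1 = 25, N3 = 45 gives -9/5; |achieved − target| = 0 ≤ 9/500 ✓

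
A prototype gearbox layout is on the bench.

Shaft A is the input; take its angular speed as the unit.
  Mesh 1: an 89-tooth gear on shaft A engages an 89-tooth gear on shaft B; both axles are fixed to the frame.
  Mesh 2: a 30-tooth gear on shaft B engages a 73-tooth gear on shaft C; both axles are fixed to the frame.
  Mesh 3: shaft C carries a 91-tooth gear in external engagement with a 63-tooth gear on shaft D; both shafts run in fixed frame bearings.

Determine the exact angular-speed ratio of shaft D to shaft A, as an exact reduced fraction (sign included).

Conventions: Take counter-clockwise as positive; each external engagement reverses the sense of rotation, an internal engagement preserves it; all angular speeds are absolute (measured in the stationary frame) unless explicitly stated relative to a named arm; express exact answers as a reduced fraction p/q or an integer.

class = fixed-axis compound train [3 meshes; 3 ratios multiply, 3 sense flips]
mesh 1 [89T→89T]: running ratio 1, sense −
mesh 2 [30T→73T]: running ratio 30/73, sense +
mesh 3 [91T→63T]: running ratio 130/219, sense −
ω_out/ω_in = -130/219

-130/219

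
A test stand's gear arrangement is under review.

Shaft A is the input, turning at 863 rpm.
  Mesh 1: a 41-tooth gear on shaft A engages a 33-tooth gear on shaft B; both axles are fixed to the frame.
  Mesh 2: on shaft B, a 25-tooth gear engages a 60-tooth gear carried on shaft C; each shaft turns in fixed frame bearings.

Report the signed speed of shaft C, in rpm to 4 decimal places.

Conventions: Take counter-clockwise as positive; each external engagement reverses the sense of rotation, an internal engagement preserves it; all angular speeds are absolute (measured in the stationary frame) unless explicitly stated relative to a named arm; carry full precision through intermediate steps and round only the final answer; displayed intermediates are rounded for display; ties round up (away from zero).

+446.7551 rpm

topology: fixed-axis compound train — 2 meshes, A→C
mesh 1 [41T→33T]: ω = 863.0000×41/33 = 1072.2121 rpm, sense flips to −
mesh 2 [25T→60T]: ω = 1072.2121×25/60 = 446.7551 rpm, sense flips to +
signed output speed = +446.7551 rpm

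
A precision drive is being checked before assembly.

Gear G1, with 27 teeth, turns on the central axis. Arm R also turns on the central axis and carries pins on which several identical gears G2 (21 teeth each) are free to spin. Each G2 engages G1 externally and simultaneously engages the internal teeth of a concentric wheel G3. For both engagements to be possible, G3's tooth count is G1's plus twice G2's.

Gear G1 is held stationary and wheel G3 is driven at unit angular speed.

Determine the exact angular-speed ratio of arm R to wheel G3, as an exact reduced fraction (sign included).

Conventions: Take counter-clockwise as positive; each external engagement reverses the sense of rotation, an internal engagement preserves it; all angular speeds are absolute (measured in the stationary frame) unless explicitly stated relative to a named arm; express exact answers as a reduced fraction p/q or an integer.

23/32

topology: planetary set — G1 27T / G2 21T / G3 69T, arm = carrier (Willis)
ring teeth: 27 + 2·21 = 69
27(ω_sun−ω_arm) = −69(ω_ring−ω_arm),  ω_sun = 0, ω_ring = 1
27(0−ω_arm) = −69(1−ω_arm)  ⇒  96·ω_arm = 69  ⇒  ω_arm = 23/32
ω_out/ω_in = 23/32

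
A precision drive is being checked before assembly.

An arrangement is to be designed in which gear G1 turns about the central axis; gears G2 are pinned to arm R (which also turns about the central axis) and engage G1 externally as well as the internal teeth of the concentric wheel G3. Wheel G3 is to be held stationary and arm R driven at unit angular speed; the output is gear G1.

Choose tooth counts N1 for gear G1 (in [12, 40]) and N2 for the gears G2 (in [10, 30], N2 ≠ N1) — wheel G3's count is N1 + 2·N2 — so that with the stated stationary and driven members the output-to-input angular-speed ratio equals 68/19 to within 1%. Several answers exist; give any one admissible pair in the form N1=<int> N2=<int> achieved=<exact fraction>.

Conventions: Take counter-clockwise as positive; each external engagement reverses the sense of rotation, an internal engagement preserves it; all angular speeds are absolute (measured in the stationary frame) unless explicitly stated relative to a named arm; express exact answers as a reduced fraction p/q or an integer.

class = planetary set [ratio 68/19 wanted; Willis about the carrier]
Willis with ω_ring = 0: ω_sun/ω_arm = (N1+N3)/N1; set equal to 68/19  ⇒  N3/N1 = 68/19 − 1 = 49/19
N3 = N1 + 2·N2  ⇒  N2/N1 = (N3/N1 − 1)/2 = (49/19 − 1)/2 = 15/19
smallest multiple with N1 ≥ 12 and N2 ≥ 10: k = 1  ⇒  N1 = 1·19 = 19, N2 = 1·15 = 15 (N1 ≤ 40, N2 ≤ 30, N2 ≠ N1 ✓), N3 = 19 + 2·15 = 49
check: (N1+N3)/N1 with N1 = 19, N3 = 49 gives 68/19; |achieved − target| = 0 ≤ 17/475 ✓

N1=19 N2=15 achieved=68/19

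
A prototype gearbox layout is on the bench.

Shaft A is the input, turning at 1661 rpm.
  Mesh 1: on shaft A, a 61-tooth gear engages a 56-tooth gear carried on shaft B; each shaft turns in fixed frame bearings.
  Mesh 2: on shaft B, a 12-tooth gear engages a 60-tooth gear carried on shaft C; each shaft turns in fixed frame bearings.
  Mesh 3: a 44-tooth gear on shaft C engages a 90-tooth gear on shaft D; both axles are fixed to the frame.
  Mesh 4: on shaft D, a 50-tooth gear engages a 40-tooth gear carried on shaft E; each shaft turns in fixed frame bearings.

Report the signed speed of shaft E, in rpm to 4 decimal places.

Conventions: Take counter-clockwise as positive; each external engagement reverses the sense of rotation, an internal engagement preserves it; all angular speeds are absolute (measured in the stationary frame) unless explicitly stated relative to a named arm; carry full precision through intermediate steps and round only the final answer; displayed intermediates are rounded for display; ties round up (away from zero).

+221.1371 rpm

4-mesh fixed-axis compound train (all bearings frame-fixed)
mesh 1 [61T→56T]: ω = 1661.0000×61/56 = 1809.3036 rpm, sense flips to −
mesh 2 [12T→60T]: ω = 1809.3036×12/60 = 361.8607 rpm, sense flips to +
mesh 3 [44T→90T]: ω = 361.8607×44/90 = 176.9097 rpm, sense flips to −
mesh 4 [50T→40T]: ω = 176.9097×50/40 = 221.1371 rpm, sense flips to +
signed output speed = +221.1371 rpm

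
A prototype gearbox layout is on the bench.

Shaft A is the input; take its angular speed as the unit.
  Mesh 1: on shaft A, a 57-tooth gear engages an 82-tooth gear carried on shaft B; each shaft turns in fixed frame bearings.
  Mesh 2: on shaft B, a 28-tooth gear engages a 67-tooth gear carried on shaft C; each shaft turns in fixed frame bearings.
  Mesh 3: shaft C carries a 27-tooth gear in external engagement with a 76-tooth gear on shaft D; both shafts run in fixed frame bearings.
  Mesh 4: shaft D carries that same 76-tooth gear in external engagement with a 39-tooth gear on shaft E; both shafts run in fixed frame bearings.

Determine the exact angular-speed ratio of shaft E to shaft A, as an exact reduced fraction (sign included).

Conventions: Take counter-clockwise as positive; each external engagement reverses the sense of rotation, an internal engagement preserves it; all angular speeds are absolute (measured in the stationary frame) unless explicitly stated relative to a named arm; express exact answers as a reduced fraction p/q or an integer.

7182/35711

class = fixed-axis compound train [4 meshes; 4 ratios multiply, 4 sense flips]
mesh 1 [57T→82T]: running ratio 57/82, sense −
mesh 2 [28T→67T]: running ratio 798/2747, sense +
mesh 3 [27T→76T]: running ratio 567/5494, sense −
mesh 4 [76T→39T]: running ratio 7182/35711, sense +
ω_out/ω_in = 7182/35711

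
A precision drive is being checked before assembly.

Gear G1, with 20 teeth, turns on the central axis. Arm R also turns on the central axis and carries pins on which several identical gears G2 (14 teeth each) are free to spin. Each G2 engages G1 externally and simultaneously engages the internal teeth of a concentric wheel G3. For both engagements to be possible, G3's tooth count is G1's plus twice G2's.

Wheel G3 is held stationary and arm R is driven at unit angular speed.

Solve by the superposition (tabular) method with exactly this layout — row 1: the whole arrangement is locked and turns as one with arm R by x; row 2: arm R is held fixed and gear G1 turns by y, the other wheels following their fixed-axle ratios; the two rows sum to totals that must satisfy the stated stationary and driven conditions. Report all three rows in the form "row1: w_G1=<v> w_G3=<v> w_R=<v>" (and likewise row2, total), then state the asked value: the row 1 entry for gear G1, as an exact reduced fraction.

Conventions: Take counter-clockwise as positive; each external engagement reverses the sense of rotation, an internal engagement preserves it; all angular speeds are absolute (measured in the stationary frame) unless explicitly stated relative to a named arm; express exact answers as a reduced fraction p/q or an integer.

planetary set (20T centre, 14T on arm, 48T internal) — Willis relation
row 1: whole set turns with the arm by x
superposition row 2 [arm held]: sun y, ring −(20/48)·y, arm 0
boundary: total ω_ring = x − (20/48)·y = 0 and total ω_arm = x = 1  ⇒  y = 12/5, x = 1
row 2 ring = −(20/48)·12/5 = -1
totals (row 1 + row 2): sun 1 + 12/5 = 17/5, ring 1 + (-1) = 0, arm 1 + 0 = 1
asked cell (row1, sun) = 1

row1: w_G1=1 w_G3=1 w_R=1
row2: w_G1=12/5 w_G3=-1 w_R=0
total: w_G1=17/5 w_G3=0 w_R=1
asked value: 1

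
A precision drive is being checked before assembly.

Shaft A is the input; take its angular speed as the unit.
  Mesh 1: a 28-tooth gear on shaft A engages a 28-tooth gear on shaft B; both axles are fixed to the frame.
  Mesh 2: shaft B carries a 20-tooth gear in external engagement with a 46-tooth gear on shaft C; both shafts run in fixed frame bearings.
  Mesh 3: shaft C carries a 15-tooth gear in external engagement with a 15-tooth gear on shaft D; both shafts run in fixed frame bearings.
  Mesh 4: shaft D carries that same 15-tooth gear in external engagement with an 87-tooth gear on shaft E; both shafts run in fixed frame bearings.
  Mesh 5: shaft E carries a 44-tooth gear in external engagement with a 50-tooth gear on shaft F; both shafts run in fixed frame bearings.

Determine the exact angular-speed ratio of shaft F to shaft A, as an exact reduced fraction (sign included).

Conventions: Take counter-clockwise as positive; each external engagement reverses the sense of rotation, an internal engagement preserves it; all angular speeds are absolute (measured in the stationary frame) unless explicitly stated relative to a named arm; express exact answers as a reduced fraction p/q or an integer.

-44/667

class = fixed-axis compound train [5 meshes; 5 ratios multiply, 5 sense flips]
mesh 1 [28T→28T]: running ratio 1, sense −
mesh 2 [20T→46T]: running ratio 10/23, sense +
mesh 3 [15T→15T]: running ratio 10/23, sense −
mesh 4 [15T→87T]: running ratio 50/667, sense +
mesh 5 [44T→50T]: running ratio 44/667, sense −
ω_out/ω_in = -44/667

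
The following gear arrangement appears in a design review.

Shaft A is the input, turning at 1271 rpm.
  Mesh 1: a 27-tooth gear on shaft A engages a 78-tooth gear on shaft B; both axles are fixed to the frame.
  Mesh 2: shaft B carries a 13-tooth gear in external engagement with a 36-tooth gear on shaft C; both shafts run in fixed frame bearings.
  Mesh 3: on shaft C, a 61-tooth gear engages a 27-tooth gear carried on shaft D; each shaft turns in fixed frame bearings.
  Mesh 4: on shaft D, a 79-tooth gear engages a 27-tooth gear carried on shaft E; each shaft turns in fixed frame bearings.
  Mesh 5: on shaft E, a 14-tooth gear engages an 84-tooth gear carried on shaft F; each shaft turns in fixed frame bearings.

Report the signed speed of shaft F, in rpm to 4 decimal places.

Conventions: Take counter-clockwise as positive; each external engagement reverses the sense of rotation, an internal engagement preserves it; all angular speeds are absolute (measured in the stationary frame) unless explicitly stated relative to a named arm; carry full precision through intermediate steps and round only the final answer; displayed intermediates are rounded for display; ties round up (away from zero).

recognized (6 fixed axles, 5 meshes): fixed-axis compound train
mesh 1 [27T→78T]: ω = 1271.0000×27/78 = 439.9615 rpm, sense flips to −
mesh 2 [13T→36T]: ω = 439.9615×13/36 = 158.8750 rpm, sense flips to +
mesh 3 [61T→27T]: ω = 158.8750×61/27 = 358.9398 rpm, sense flips to −
mesh 4 [79T→27T]: ω = 358.9398×79/27 = 1050.2313 rpm, sense flips to +
mesh 5 [14T→84T]: ω = 1050.2313×14/84 = 175.0386 rpm, sense flips to −
signed output speed = -175.0386 rpm

-175.0386 rpm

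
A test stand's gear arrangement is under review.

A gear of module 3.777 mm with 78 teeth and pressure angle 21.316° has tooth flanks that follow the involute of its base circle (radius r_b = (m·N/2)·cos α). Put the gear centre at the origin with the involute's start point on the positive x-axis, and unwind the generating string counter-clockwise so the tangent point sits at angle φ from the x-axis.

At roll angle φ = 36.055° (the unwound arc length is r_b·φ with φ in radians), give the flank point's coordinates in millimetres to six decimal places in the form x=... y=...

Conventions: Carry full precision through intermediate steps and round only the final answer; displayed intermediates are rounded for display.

x=161.764920 y=10.953364

class = single-mesh tooth geometry [base-circle involute, m = 3.777, 78T]
pitch radius r_p = m·N/2 = 3.777·78/2 = 147.303000
base radius r_b = r_p·cos α = 147.303000·cos 21.316° = 137.225965
roll angle φ = 36.055° = 0.62927846 rad
x = r_b·(cos φ + φ·sin φ) = 161.764920
y = r_b·(sin φ − φ·cos φ) = 10.953364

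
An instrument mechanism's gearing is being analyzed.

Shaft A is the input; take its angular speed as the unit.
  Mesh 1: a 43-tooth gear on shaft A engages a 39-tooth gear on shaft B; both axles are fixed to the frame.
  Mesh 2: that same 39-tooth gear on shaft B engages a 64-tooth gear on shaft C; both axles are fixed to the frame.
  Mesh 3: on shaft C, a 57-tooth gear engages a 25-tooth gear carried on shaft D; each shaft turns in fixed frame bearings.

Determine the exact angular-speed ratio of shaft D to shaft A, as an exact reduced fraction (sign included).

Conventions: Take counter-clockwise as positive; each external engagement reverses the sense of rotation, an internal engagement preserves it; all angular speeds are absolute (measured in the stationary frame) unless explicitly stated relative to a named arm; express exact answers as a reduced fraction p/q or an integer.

class = fixed-axis compound train [3 meshes; 3 ratios multiply, 3 sense flips]
mesh 1 [43T→39T]: running ratio 43/39, sense −
mesh 2 [39T→64T]: running ratio 43/64, sense +
mesh 3 [57T→25T]: running ratio 2451/1600, sense −
ω_out/ω_in = -2451/1600

-2451/1600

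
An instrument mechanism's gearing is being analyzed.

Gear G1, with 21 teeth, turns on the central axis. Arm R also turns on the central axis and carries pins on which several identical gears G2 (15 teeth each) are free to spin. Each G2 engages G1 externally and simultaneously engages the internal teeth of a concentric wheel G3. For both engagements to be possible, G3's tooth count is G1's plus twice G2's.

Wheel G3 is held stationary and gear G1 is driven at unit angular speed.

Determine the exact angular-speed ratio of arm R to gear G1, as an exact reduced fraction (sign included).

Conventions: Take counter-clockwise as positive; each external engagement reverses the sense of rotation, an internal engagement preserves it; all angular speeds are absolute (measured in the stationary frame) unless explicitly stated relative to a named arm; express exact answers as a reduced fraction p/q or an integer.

7/24

topology: planetary set — G1 21T / G2 15T / G3 51T, arm = carrier (Willis)
ring teeth: 21 + 2·15 = 51
21(ω_sun−ω_arm) = −51(ω_ring−ω_arm),  ω_ring = 0, ω_sun = 1
21(1−ω_arm) = −51(0−ω_arm)  ⇒  72·ω_arm = 21  ⇒  ω_arm = 7/24
ω_out/ω_in = 7/24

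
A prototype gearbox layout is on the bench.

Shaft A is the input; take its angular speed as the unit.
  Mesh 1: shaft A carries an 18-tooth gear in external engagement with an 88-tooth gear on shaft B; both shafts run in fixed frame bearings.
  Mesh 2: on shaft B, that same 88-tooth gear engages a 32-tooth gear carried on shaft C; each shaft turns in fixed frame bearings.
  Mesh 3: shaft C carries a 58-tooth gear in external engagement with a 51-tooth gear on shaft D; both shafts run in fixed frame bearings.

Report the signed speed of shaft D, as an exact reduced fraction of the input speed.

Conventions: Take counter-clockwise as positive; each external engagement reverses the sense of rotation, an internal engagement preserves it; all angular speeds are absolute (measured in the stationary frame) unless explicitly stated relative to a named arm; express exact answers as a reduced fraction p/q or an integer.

3-mesh fixed-axis compound train (all bearings frame-fixed)
mesh 1 [18T→88T]: |ω|/ω_in = 1×18/88 = 9/44, sense flips to −
mesh 2 [88T→32T]: |ω|/ω_in = (9/44)×88/32 = 9/16, sense flips to +
mesh 3 [58T→51T]: |ω|/ω_in = (9/16)×58/51 = 87/136, sense flips to −
signed output speed (× input speed) = -87/136

-87/136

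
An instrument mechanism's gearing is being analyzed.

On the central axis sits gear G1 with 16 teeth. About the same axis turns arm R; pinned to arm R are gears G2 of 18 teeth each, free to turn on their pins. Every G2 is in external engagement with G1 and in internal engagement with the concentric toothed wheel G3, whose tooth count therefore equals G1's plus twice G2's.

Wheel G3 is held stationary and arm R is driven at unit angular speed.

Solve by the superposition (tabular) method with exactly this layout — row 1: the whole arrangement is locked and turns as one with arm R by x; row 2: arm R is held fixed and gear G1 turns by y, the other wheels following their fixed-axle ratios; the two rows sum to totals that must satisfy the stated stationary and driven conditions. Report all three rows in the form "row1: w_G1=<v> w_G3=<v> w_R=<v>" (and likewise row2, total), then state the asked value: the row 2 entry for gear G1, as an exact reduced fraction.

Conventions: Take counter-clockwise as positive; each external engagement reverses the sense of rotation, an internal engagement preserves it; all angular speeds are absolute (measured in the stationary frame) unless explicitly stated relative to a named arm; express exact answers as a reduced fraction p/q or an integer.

row1: w_G1=1 w_G3=1 w_R=1
row2: w_G1=13/4 w_G3=-1 w_R=0
total: w_G1=17/4 w_G3=0 w_R=1
asked value: 13/4

recognized (axles ride arm R): planetary set, 16/18/52 teeth
superposition row 1 [locked train]: every member turns x
row 2 — arm fixed, fixed-axis ratios: sun y, ring −(16/52)·y, arm 0
boundary: total ω_ring = x − (16/52)·y = 0 and total ω_arm = x = 1  ⇒  y = 13/4, x = 1
row 2 ring = −(16/52)·13/4 = -1
totals (row 1 + row 2): sun 1 + 13/4 = 17/4, ring 1 + (-1) = 0, arm 1 + 0 = 1
asked cell (row2, sun) = 13/4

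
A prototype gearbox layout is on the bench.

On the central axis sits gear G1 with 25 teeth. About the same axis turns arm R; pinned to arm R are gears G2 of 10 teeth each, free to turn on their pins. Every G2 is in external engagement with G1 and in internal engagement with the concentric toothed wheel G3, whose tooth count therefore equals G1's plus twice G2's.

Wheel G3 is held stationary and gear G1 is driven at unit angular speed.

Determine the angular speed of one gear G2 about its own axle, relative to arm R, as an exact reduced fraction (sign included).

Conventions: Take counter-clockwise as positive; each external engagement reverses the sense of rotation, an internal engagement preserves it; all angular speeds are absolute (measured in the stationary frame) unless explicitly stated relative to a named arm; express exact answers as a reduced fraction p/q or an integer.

recognized (axles ride arm R): planetary set, 25/10/45 teeth
ring teeth: 25 + 2·10 = 45
25(ω_sun−ω_arm) = −45(ω_ring−ω_arm),  ω_ring = 0, ω_sun = 1
25(1−ω_arm) = −45(0−ω_arm)  ⇒  70·ω_arm = 25  ⇒  ω_arm = 5/14
sun–planet mesh: 25·(1−5/14) = −10·(ω_p−ω_arm)  ⇒  ω_p−ω_arm = -45/28
exact speed ratio = -45/28

-45/28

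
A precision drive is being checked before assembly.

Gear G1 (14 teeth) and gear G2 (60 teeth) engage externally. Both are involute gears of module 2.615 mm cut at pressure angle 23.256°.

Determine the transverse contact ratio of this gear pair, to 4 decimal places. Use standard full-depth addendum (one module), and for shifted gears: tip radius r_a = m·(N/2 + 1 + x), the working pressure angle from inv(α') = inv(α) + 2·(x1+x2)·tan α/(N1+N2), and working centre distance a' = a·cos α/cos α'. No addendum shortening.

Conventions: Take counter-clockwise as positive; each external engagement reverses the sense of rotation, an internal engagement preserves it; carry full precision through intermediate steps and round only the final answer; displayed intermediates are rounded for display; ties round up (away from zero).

1.5027

single-mesh involute tooth geometry (14T engaging 60T at module 2.615)
base radii: r_b1 = 16.817716, r_b2 = 72.075927
tip radii: r_a1 = 20.920000, r_a2 = 81.065000
no profile shift: α' = α, a' = a
action lengths: √(r_a1²−r_b1²) = 12.442300, √(r_a2²−r_b2²) = 37.102493
base pitch p_b = π·m·cos α = 7.547773
CR = (12.442300 + 37.102493 − 96.755000·sin 23.25600°)/7.547773 = 1.502700
contact ratio ≈ 1.5027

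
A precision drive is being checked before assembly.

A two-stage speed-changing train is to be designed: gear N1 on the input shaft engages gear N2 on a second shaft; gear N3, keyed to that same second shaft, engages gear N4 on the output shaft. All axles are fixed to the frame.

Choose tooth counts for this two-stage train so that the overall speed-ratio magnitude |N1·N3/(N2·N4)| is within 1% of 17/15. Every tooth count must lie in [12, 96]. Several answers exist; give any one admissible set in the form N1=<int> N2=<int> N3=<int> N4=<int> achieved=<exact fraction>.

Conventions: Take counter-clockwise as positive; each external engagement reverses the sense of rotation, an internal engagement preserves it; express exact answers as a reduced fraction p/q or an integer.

topology: fixed-axis compound train — 2 stages, target 17/15
target = 17/15 in lowest terms: an exact hit needs N1·N3 = k·17 and N2·N4 = k·15 for one integer k, every count in [12, 96]; additionally prefer no 1:1 stage (N1 ≠ N2, N3 ≠ N4)
k = 1…11: no 1:1-free in-range split of k·17 and k·15 into factor pairs; take k = 12
k = 12: N1·N3 = 204 = 12·17, N2·N4 = 180 = 15·12
achieved = 12·17/(15·12) = 17/15; |achieved − target| = 0 ≤ 17/1500 ✓

N1=12 N2=15 N3=17 N4=12 achieved=17/15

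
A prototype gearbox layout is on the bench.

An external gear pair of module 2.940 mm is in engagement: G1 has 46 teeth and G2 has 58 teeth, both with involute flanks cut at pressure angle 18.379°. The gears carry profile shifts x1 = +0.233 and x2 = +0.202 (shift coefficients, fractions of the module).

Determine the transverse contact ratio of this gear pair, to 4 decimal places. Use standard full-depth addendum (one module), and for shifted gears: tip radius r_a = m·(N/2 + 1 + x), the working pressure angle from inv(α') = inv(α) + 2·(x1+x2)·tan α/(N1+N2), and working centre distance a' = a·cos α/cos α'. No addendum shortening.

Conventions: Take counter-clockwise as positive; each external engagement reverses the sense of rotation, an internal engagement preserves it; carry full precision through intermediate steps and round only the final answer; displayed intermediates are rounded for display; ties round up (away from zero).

single-mesh involute tooth geometry (46T engaging 58T at module 2.940)
base radii: r_b1 = 64.170815, r_b2 = 80.911027
tip radii: r_a1 = 71.245020, r_a2 = 88.793880
inv(α') = inv(18.379°) + 2·(+0.233+0.202)·tan α/(46+58) = 0.01425402  ⇒  α' = 19.71431°
a' = a·cos α / cos α' = 152.8800·cos 18.379°/cos 19.71431° = 154.115095
action lengths: √(r_a1²−r_b1²) = 30.950920, √(r_a2²−r_b2²) = 36.575385
base pitch p_b = π·m·cos α = 8.765155
CR = (30.950920 + 36.575385 − 154.115095·sin 19.71431°)/8.765155 = 1.772769
contact ratio ≈ 1.7728

1.7728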